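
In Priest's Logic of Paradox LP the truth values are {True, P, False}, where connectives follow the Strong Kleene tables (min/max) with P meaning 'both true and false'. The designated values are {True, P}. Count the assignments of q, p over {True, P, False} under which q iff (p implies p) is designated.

Of the 9 assignments, 7 give a value in {True, P}.

7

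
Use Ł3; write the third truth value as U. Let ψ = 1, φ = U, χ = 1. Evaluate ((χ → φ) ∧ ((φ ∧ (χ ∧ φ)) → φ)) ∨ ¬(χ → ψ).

U

χ → φ = 1 → U = U
χ ∧ φ = 1 ∧ U = U
φ ∧ (χ ∧ φ) = U ∧ U = U
(φ ∧ (χ ∧ φ)) → φ = U → U = 1
(χ → φ) ∧ ((φ ∧ (χ ∧ φ)) → φ) = U ∧ 1 = U
χ → ψ = 1 → 1 = 1
¬(χ → ψ) = ¬1 = 0
((χ → φ) ∧ ((φ ∧ (χ ∧ φ)) → φ)) ∨ ¬(χ → ψ) = U ∨ 0 = U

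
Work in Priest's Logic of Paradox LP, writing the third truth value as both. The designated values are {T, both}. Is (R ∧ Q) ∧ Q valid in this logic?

Countermodel: R=T, Q=F gives F, which is not designated.

No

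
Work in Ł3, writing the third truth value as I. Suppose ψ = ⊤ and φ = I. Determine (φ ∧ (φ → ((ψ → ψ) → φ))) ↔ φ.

⊤

ψ → ψ = ⊤ → ⊤ = ⊤
(ψ → ψ) → φ = ⊤ → I = I
φ → ((ψ → ψ) → φ) = I → I = ⊤
φ ∧ (φ → ((ψ → ψ) → φ)) = I ∧ ⊤ = I
(φ ∧ (φ → ((ψ → ψ) → φ))) ↔ φ = I ↔ I = ⊤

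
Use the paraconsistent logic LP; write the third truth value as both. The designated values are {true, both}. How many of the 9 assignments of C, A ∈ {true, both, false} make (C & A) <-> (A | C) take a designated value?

Of the 9 assignments, 7 give a value in {true, both}.

7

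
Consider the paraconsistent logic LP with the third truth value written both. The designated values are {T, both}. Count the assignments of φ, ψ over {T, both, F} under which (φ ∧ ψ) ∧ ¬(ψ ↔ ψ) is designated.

Designated under: (φ=T, ψ=both); (φ=both, ψ=both).

2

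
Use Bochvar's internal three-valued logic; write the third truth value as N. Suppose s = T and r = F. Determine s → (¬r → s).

¬r = ¬F = T
¬r → s = T → T = T
s → (¬r → s) = T → T = T

T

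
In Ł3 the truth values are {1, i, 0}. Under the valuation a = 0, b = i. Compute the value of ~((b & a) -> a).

0

b & a = i & 0 = 0
(b & a) -> a = 0 -> 0 = 1
~((b & a) -> a) = ~1 = 0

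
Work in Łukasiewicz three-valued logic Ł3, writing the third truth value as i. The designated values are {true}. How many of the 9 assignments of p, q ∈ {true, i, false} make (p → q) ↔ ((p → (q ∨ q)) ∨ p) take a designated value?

7

Of the 9 assignments, 7 give a value in {true}.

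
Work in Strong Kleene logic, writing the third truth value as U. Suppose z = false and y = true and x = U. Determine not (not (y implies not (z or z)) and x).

z or z = false or false = false
not (z or z) = not false = true
y implies not (z or z) = true implies true = true
not (y implies not (z or z)) = not true = false
not (y implies not (z or z)) and x = false and U = false
not (not (y implies not (z or z)) and x) = not false = true

true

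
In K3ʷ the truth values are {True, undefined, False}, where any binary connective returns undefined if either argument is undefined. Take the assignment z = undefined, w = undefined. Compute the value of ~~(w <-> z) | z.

undefined

w <-> z = undefined <-> undefined = undefined
~(w <-> z) = ~undefined = undefined
~~(w <-> z) = ~undefined = undefined
~~(w <-> z) | z = undefined | undefined = undefined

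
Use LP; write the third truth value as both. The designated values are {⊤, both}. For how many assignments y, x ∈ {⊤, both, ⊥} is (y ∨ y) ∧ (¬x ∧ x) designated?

Designated under: (y=⊤, x=both); (y=both, x=both).

2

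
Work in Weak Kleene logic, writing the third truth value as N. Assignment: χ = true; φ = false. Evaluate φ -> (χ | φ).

χ | φ = true | false = true
φ -> (χ | φ) = false -> true = true

true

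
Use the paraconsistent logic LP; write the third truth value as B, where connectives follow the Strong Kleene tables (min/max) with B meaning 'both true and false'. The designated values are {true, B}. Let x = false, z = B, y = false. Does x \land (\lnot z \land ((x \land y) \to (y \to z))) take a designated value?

No

\lnot z = \lnot B = B
x \land y = false \land false = false
y \to z = false \to B = true  [\lnot false \lor B]
(x \land y) \to (y \to z) = false \to true = true
\lnot z \land ((x \land y) \to (y \to z)) = B \land true = B
x \land (\lnot z \land ((x \land y) \to (y \to z))) = false \land B = false
false ∉ {true, B}.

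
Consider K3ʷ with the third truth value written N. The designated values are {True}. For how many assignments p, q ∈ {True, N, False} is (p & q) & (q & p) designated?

1

Designated under: (p=True, q=True).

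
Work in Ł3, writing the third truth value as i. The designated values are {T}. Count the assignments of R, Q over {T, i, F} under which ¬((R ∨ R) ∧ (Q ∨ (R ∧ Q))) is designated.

Of the 9 assignments, 5 give a value in {T}.

5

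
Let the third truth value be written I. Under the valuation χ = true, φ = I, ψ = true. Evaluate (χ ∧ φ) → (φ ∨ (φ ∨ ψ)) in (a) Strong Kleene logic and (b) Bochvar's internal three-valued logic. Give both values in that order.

true; I

In Strong Kleene logic: χ ∧ φ = true ∧ I = I
φ ∨ ψ = I ∨ true = true
φ ∨ (φ ∨ ψ) = I ∨ true = true
(χ ∧ φ) → (φ ∨ (φ ∨ ψ)) = I → true = true
In Bochvar's internal three-valued logic: χ ∧ φ = true ∧ I = I
φ ∨ ψ = I ∨ true = I
φ ∨ (φ ∨ ψ) = I ∨ I = I
(χ ∧ φ) → (φ ∨ (φ ∨ ψ)) = I → I = I
They differ because Strong Kleene logic and Bochvar's internal three-valued logic treat I differently under the binary connectives.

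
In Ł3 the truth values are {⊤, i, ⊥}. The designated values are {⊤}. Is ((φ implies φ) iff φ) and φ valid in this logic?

Countermodel: φ=i gives i, which is not designated.

No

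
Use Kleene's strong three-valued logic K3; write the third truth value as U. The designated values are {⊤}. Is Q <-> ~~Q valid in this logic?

No

Countermodel: Q=U gives U, which is not designated.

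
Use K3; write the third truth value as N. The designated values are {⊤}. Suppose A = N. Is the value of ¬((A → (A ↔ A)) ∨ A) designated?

A ↔ A = N ↔ N = N
A → (A ↔ A) = N → N = N  [¬N ∨ N]
(A → (A ↔ A)) ∨ A = N ∨ N = N
¬((A → (A ↔ A)) ∨ A) = ¬N = N
N ∉ {⊤}.

No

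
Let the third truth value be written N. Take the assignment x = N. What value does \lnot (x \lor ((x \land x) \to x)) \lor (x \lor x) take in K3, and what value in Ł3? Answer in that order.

N; N

In K3: x \land x = N \land N = N
(x \land x) \to x = N \to N = N  [\lnot N \lor N]
x \lor ((x \land x) \to x) = N \lor N = N
\lnot (x \lor ((x \land x) \to x)) = \lnot N = N
x \lor x = N \lor N = N
\lnot (x \lor ((x \land x) \to x)) \lor (x \lor x) = N \lor N = N
In Ł3: x \land x = N \land N = N
(x \land x) \to x = N \to N = true
x \lor ((x \land x) \to x) = N \lor true = true
\lnot (x \lor ((x \land x) \to x)) = \lnot true = false
x \lor x = N \lor N = N
\lnot (x \lor ((x \land x) \to x)) \lor (x \lor x) = false \lor N = N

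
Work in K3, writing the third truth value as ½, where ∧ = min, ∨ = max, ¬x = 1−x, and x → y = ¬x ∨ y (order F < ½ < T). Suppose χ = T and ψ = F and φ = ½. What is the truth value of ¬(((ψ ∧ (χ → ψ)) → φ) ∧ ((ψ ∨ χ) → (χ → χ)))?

χ → ψ = T → F = F
ψ ∧ (χ → ψ) = F ∧ F = F
(ψ ∧ (χ → ψ)) → φ = F → ½ = T
ψ ∨ χ = F ∨ T = T
χ → χ = T → T = T
(ψ ∨ χ) → (χ → χ) = T → T = T
((ψ ∧ (χ → ψ)) → φ) ∧ ((ψ ∨ χ) → (χ → χ)) = T ∧ T = T
¬(((ψ ∧ (χ → ψ)) → φ) ∧ ((ψ ∨ χ) → (χ → χ))) = ¬T = F

F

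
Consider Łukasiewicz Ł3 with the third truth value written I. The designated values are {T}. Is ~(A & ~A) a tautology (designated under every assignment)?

Countermodel: A=I gives I, which is not designated.

No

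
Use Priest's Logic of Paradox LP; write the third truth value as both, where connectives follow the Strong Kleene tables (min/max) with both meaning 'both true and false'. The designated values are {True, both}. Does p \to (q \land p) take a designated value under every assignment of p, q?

No

Countermodel: p=True, q=False gives False, which is not designated.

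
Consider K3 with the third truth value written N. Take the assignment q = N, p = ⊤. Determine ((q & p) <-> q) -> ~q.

q & p = N & ⊤ = N
(q & p) <-> q = N <-> N = N
~q = ~N = N
((q & p) <-> q) -> ~q = N -> N = N  [~N | N]

N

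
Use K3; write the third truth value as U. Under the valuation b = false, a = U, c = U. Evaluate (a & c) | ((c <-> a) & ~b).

a & c = U & U = U
c <-> a = U <-> U = U
~b = ~false = true
(c <-> a) & ~b = U & true = U
(a & c) | ((c <-> a) & ~b) = U | U = U

U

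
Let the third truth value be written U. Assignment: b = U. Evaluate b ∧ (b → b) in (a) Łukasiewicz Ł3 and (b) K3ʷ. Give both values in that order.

In Łukasiewicz Ł3: b → b = U → U = true  [min(1, 1−½+½)]
b ∧ (b → b) = U ∧ true = U
In K3ʷ: b → b = U → U = U  [any arg is the third value ⇒ result is the third value]
b ∧ (b → b) = U ∧ U = U

U; U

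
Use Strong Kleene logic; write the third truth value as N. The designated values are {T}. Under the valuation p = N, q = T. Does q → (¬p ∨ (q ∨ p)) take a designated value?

Yes

¬p = ¬N = N
q ∨ p = T ∨ N = T
¬p ∨ (q ∨ p) = N ∨ T = T
q → (¬p ∨ (q ∨ p)) = T → T = T
T ∈ {T}.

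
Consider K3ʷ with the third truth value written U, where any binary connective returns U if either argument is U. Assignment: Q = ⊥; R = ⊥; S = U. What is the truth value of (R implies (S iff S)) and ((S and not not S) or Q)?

U

S iff S = U iff U = U
R implies (S iff S) = ⊥ implies U = U  [any arg is the third value ⇒ result is the third value]
not S = not U = U
not not S = not U = U
S and not not S = U and U = U
(S and not not S) or Q = U or ⊥ = U
(R implies (S iff S)) and ((S and not not S) or Q) = U and U = U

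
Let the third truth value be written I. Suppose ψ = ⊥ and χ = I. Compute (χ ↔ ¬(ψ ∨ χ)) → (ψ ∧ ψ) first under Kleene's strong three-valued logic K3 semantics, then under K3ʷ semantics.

I; I

In Kleene's strong three-valued logic K3: ψ ∨ χ = ⊥ ∨ I = I
¬(ψ ∨ χ) = ¬I = I
χ ↔ ¬(ψ ∨ χ) = I ↔ I = I
ψ ∧ ψ = ⊥ ∧ ⊥ = ⊥
(χ ↔ ¬(ψ ∨ χ)) → (ψ ∧ ψ) = I → ⊥ = I  [¬I ∨ ⊥]
In K3ʷ: ψ ∨ χ = ⊥ ∨ I = I
¬(ψ ∨ χ) = ¬I = I
χ ↔ ¬(ψ ∨ χ) = I ↔ I = I
ψ ∧ ψ = ⊥ ∧ ⊥ = ⊥
(χ ↔ ¬(ψ ∨ χ)) → (ψ ∧ ψ) = I → ⊥ = I  [any arg is the third value ⇒ result is the third value]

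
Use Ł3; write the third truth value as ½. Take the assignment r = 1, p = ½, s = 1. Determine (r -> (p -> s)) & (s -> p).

½

p -> s = ½ -> 1 = 1  [min(1, 1−½+1)]
r -> (p -> s) = 1 -> 1 = 1
s -> p = 1 -> ½ = ½
(r -> (p -> s)) & (s -> p) = 1 & ½ = ½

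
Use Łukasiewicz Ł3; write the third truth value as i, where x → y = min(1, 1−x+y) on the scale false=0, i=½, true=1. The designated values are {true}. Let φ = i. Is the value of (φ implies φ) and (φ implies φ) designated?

Yes

φ implies φ = i implies i = true  [min(1, 1−½+½)]
φ implies φ = i implies i = true
(φ implies φ) and (φ implies φ) = true and true = true
true ∈ {true}.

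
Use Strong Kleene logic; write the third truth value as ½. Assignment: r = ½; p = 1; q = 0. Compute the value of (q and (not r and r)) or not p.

not r = not ½ = ½
not r and r = ½ and ½ = ½
q and (not r and r) = 0 and ½ = 0
not p = not 1 = 0
(q and (not r and r)) or not p = 0 or 0 = 0

0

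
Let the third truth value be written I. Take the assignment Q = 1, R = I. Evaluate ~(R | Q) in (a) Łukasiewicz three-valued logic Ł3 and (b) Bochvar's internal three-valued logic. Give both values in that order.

0; I

In Łukasiewicz three-valued logic Ł3: R | Q = I | 1 = 1
~(R | Q) = ~1 = 0
In Bochvar's internal three-valued logic: R | Q = I | 1 = I
~(R | Q) = ~I = I
They differ because Łukasiewicz three-valued logic Ł3 and Bochvar's internal three-valued logic treat I differently under the binary connectives.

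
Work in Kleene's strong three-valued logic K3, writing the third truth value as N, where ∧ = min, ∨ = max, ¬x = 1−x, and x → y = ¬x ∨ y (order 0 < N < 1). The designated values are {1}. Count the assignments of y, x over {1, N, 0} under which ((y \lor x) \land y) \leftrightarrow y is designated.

6

Of the 9 assignments, 6 give a value in {1}.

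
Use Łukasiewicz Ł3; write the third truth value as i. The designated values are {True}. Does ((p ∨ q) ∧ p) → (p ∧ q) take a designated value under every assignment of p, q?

No

Countermodel: p=True, q=i gives i, which is not designated.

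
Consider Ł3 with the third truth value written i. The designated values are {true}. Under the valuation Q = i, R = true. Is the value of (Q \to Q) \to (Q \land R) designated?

Q \to Q = i \to i = true
Q \land R = i \land true = i
(Q \to Q) \to (Q \land R) = true \to i = i
i ∉ {true}.

No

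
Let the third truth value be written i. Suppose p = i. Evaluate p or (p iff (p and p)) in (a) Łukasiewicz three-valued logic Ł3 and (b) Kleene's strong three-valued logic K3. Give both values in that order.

true; i

In Łukasiewicz three-valued logic Ł3: p and p = i and i = i
p iff (p and p) = i iff i = true  [1 − |½−½|]
p or (p iff (p and p)) = i or true = true
In Kleene's strong three-valued logic K3: p and p = i and i = i
p iff (p and p) = i iff i = i
p or (p iff (p and p)) = i or i = i
They differ because Łukasiewicz three-valued logic Ł3 and Kleene's strong three-valued logic K3 treat i differently under implication.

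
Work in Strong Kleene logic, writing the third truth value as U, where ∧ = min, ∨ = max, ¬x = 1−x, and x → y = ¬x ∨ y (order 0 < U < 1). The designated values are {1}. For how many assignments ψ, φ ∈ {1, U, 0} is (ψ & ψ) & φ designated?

1

Designated under: (ψ=1, φ=1).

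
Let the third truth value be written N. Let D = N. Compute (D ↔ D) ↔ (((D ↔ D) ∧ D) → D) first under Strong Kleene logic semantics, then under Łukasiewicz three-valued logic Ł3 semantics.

In Strong Kleene logic: D ↔ D = N ↔ N = N
D ↔ D = N ↔ N = N
(D ↔ D) ∧ D = N ∧ N = N
((D ↔ D) ∧ D) → D = N → N = N  [¬N ∨ N]
(D ↔ D) ↔ (((D ↔ D) ∧ D) → D) = N ↔ N = N
In Łukasiewicz three-valued logic Ł3: D ↔ D = N ↔ N = ⊤  [1 − |½−½|]
D ↔ D = N ↔ N = ⊤
(D ↔ D) ∧ D = ⊤ ∧ N = N
((D ↔ D) ∧ D) → D = N → N = ⊤
(D ↔ D) ↔ (((D ↔ D) ∧ D) → D) = ⊤ ↔ ⊤ = ⊤
They differ because Strong Kleene logic and Łukasiewicz three-valued logic Ł3 treat N differently under implication.

N; ⊤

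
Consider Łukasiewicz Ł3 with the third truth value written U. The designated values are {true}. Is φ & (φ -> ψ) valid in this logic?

No

Countermodel: φ=true, ψ=U gives U, which is not designated.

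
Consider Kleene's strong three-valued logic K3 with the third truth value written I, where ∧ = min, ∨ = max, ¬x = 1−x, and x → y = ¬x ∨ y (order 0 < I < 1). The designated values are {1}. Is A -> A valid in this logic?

Countermodel: A=I gives I, which is not designated.

No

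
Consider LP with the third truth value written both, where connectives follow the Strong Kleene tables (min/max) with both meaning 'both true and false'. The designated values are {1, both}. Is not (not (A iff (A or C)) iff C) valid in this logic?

No

Countermodel: A=1, C=0 gives 0, which is not designated.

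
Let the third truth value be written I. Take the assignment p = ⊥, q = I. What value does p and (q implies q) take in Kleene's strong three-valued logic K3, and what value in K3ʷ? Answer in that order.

In Kleene's strong three-valued logic K3: q implies q = I implies I = I
p and (q implies q) = ⊥ and I = ⊥
In K3ʷ: q implies q = I implies I = I  [any arg is the third value ⇒ result is the third value]
p and (q implies q) = ⊥ and I = I
They differ because Kleene's strong three-valued logic K3 and K3ʷ treat I differently under the binary connectives.

⊥; I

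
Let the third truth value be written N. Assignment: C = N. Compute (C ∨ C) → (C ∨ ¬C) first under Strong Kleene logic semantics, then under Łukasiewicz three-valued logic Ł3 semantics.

In Strong Kleene logic: C ∨ C = N ∨ N = N
¬C = ¬N = N
C ∨ ¬C = N ∨ N = N
(C ∨ C) → (C ∨ ¬C) = N → N = N
In Łukasiewicz three-valued logic Ł3: C ∨ C = N ∨ N = N
¬C = ¬N = N
C ∨ ¬C = N ∨ N = N
(C ∨ C) → (C ∨ ¬C) = N → N = ⊤  [min(1, 1−½+½)]
They differ because Strong Kleene logic and Łukasiewicz three-valued logic Ł3 treat N differently under implication.

N; ⊤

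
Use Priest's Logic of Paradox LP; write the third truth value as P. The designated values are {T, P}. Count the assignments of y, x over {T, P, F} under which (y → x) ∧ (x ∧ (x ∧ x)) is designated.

6

Of the 9 assignments, 6 give a value in {T, P}.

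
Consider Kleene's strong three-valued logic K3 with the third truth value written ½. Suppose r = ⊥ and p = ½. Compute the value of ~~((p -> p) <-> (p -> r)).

p -> p = ½ -> ½ = ½  [~½ | ½]
p -> r = ½ -> ⊥ = ½
(p -> p) <-> (p -> r) = ½ <-> ½ = ½
~((p -> p) <-> (p -> r)) = ~½ = ½
~~((p -> p) <-> (p -> r)) = ~½ = ½

½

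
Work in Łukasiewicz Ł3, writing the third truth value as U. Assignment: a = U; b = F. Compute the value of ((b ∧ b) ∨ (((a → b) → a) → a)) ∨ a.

b ∧ b = F ∧ F = F
a → b = U → F = U
(a → b) → a = U → U = T
((a → b) → a) → a = T → U = U
(b ∧ b) ∨ (((a → b) → a) → a) = F ∨ U = U
((b ∧ b) ∨ (((a → b) → a) → a)) ∨ a = U ∨ U = U

U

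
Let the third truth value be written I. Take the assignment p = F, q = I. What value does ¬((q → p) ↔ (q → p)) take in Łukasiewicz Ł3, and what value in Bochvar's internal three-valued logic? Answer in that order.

F; I

In Łukasiewicz Ł3: q → p = I → F = I  [min(1, 1−½+0)]
q → p = I → F = I
(q → p) ↔ (q → p) = I ↔ I = T
¬((q → p) ↔ (q → p)) = ¬T = F
In Bochvar's internal three-valued logic: q → p = I → F = I  [any arg is the third value ⇒ result is the third value]
q → p = I → F = I
(q → p) ↔ (q → p) = I ↔ I = I
¬((q → p) ↔ (q → p)) = ¬I = I
They differ because Łukasiewicz Ł3 and Bochvar's internal three-valued logic treat I differently under the binary connectives.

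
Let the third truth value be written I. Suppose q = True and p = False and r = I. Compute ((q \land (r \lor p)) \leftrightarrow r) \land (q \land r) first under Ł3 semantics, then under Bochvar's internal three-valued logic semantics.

In Ł3: r \lor p = I \lor False = I
q \land (r \lor p) = True \land I = I
(q \land (r \lor p)) \leftrightarrow r = I \leftrightarrow I = True
q \land r = True \land I = I
((q \land (r \lor p)) \leftrightarrow r) \land (q \land r) = True \land I = I
In Bochvar's internal three-valued logic: r \lor p = I \lor False = I
q \land (r \lor p) = True \land I = I
(q \land (r \lor p)) \leftrightarrow r = I \leftrightarrow I = I
q \land r = True \land I = I
((q \land (r \lor p)) \leftrightarrow r) \land (q \land r) = I \land I = I

I; I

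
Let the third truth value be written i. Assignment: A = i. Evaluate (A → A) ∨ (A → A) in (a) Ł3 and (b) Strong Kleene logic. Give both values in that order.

In Ł3: A → A = i → i = T  [min(1, 1−½+½)]
A → A = i → i = T
(A → A) ∨ (A → A) = T ∨ T = T
In Strong Kleene logic: A → A = i → i = i  [¬i ∨ i]
A → A = i → i = i
(A → A) ∨ (A → A) = i ∨ i = i
They differ because Ł3 and Strong Kleene logic treat i differently under implication.

T; i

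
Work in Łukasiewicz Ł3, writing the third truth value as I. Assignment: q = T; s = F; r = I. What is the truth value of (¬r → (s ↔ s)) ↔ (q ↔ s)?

F

¬r = ¬I = I
s ↔ s = F ↔ F = T
¬r → (s ↔ s) = I → T = T  [min(1, 1−½+1)]
q ↔ s = T ↔ F = F
(¬r → (s ↔ s)) ↔ (q ↔ s) = T ↔ F = F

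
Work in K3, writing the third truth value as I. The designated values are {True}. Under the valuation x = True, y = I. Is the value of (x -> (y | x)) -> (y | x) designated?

Yes

y | x = I | True = True
x -> (y | x) = True -> True = True
y | x = I | True = True
(x -> (y | x)) -> (y | x) = True -> True = True
True ∈ {True}.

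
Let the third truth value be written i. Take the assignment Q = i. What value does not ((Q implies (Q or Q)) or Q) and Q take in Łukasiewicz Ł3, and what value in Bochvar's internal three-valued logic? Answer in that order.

In Łukasiewicz Ł3: Q or Q = i or i = i
Q implies (Q or Q) = i implies i = T
(Q implies (Q or Q)) or Q = T or i = T
not ((Q implies (Q or Q)) or Q) = not T = F
not ((Q implies (Q or Q)) or Q) and Q = F and i = F
In Bochvar's internal three-valued logic: Q or Q = i or i = i
Q implies (Q or Q) = i implies i = i
(Q implies (Q or Q)) or Q = i or i = i
not ((Q implies (Q or Q)) or Q) = not i = i
not ((Q implies (Q or Q)) or Q) and Q = i and i = i
They differ because Łukasiewicz Ł3 and Bochvar's internal three-valued logic treat i differently under the binary connectives.

F; i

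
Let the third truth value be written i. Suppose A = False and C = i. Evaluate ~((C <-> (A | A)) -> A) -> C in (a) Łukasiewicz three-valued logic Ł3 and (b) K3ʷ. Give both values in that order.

In Łukasiewicz three-valued logic Ł3: A | A = False | False = False
C <-> (A | A) = i <-> False = i
(C <-> (A | A)) -> A = i -> False = i
~((C <-> (A | A)) -> A) = ~i = i
~((C <-> (A | A)) -> A) -> C = i -> i = True
In K3ʷ: A | A = False | False = False
C <-> (A | A) = i <-> False = i
(C <-> (A | A)) -> A = i -> False = i  [any arg is the third value ⇒ result is the third value]
~((C <-> (A | A)) -> A) = ~i = i
~((C <-> (A | A)) -> A) -> C = i -> i = i
They differ because Łukasiewicz three-valued logic Ł3 and K3ʷ treat i differently under the binary connectives.

True; i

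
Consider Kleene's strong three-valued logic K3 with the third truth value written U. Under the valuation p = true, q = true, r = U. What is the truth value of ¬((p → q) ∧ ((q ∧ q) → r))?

p → q = true → true = true
q ∧ q = true ∧ true = true
(q ∧ q) → r = true → U = U
(p → q) ∧ ((q ∧ q) → r) = true ∧ U = U
¬((p → q) ∧ ((q ∧ q) → r)) = ¬U = U

U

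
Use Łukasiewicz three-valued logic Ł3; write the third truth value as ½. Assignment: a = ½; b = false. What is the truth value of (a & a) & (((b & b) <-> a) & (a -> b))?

½

a & a = ½ & ½ = ½
b & b = false & false = false
(b & b) <-> a = false <-> ½ = ½  [1 − |0−½|]
a -> b = ½ -> false = ½
((b & b) <-> a) & (a -> b) = ½ & ½ = ½
(a & a) & (((b & b) <-> a) & (a -> b)) = ½ & ½ = ½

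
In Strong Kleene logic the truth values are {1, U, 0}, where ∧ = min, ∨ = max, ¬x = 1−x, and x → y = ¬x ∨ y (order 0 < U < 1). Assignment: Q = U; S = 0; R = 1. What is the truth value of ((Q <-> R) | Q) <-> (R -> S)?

Q <-> R = U <-> 1 = U
(Q <-> R) | Q = U | U = U
R -> S = 1 -> 0 = 0
((Q <-> R) | Q) <-> (R -> S) = U <-> 0 = U

U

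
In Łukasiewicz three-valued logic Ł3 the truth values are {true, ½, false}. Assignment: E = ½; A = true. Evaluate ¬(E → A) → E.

true

E → A = ½ → true = true  [min(1, 1−½+1)]
¬(E → A) = ¬true = false
¬(E → A) → E = false → ½ = true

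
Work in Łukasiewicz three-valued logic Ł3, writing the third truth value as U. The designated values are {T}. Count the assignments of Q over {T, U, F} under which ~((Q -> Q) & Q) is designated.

Q=T: F ·
Q=U: U ·
Q=F: T ✓

1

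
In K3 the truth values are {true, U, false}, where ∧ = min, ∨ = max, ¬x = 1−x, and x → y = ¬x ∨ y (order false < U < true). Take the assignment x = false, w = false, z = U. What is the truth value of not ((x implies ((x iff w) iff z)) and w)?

true

x iff w = false iff false = true
(x iff w) iff z = true iff U = U
x implies ((x iff w) iff z) = false implies U = true  [not false or U]
(x implies ((x iff w) iff z)) and w = true and false = false
not ((x implies ((x iff w) iff z)) and w) = not false = true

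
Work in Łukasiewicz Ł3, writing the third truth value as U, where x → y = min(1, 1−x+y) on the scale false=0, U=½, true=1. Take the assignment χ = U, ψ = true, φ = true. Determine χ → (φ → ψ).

true

φ → ψ = true → true = true
χ → (φ → ψ) = U → true = true  [min(1, 1−½+1)]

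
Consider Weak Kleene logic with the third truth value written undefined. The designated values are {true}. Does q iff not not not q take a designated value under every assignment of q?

No

Countermodel: q=true gives false, which is not designated.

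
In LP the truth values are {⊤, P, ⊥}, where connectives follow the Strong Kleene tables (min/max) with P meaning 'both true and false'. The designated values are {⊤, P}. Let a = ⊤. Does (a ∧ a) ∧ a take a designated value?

Yes

a ∧ a = ⊤ ∧ ⊤ = ⊤
(a ∧ a) ∧ a = ⊤ ∧ ⊤ = ⊤
⊤ ∈ {⊤, P}.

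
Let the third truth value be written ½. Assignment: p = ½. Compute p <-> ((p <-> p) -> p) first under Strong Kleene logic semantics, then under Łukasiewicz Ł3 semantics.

In Strong Kleene logic: p <-> p = ½ <-> ½ = ½
(p <-> p) -> p = ½ -> ½ = ½  [~½ | ½]
p <-> ((p <-> p) -> p) = ½ <-> ½ = ½
In Łukasiewicz Ł3: p <-> p = ½ <-> ½ = true  [1 − |½−½|]
(p <-> p) -> p = true -> ½ = ½
p <-> ((p <-> p) -> p) = ½ <-> ½ = true
They differ because Strong Kleene logic and Łukasiewicz Ł3 treat ½ differently under implication.

½; true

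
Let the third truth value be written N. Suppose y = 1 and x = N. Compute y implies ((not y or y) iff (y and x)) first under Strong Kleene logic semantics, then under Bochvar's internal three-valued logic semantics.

N; N

In Strong Kleene logic: not y = not 1 = 0
not y or y = 0 or 1 = 1
y and x = 1 and N = N
(not y or y) iff (y and x) = 1 iff N = N
y implies ((not y or y) iff (y and x)) = 1 implies N = N
In Bochvar's internal three-valued logic: not y = not 1 = 0
not y or y = 0 or 1 = 1
y and x = 1 and N = N
(not y or y) iff (y and x) = 1 iff N = N
y implies ((not y or y) iff (y and x)) = 1 implies N = N  [any arg is the third value ⇒ result is the third value]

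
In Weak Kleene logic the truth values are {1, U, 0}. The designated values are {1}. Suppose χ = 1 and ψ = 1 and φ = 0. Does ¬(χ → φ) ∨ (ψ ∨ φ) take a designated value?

χ → φ = 1 → 0 = 0
¬(χ → φ) = ¬0 = 1
ψ ∨ φ = 1 ∨ 0 = 1
¬(χ → φ) ∨ (ψ ∨ φ) = 1 ∨ 1 = 1
1 ∈ {1}.

Yes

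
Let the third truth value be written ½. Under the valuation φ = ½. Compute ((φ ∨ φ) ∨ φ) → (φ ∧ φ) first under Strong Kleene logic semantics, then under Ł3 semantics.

In Strong Kleene logic: φ ∨ φ = ½ ∨ ½ = ½
(φ ∨ φ) ∨ φ = ½ ∨ ½ = ½
φ ∧ φ = ½ ∧ ½ = ½
((φ ∨ φ) ∨ φ) → (φ ∧ φ) = ½ → ½ = ½  [¬½ ∨ ½]
In Ł3: φ ∨ φ = ½ ∨ ½ = ½
(φ ∨ φ) ∨ φ = ½ ∨ ½ = ½
φ ∧ φ = ½ ∧ ½ = ½
((φ ∨ φ) ∨ φ) → (φ ∧ φ) = ½ → ½ = True  [min(1, 1−½+½)]
They differ because Strong Kleene logic and Ł3 treat ½ differently under implication.

½; True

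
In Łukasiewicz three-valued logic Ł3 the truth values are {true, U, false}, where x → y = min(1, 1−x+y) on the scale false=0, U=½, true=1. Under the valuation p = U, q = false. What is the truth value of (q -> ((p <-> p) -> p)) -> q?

p <-> p = U <-> U = true  [1 − |½−½|]
(p <-> p) -> p = true -> U = U
q -> ((p <-> p) -> p) = false -> U = true
(q -> ((p <-> p) -> p)) -> q = true -> false = false

false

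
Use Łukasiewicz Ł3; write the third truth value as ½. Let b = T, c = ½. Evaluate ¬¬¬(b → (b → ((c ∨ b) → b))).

F

c ∨ b = ½ ∨ T = T
(c ∨ b) → b = T → T = T
b → ((c ∨ b) → b) = T → T = T
b → (b → ((c ∨ b) → b)) = T → T = T
¬(b → (b → ((c ∨ b) → b))) = ¬T = F
¬¬(b → (b → ((c ∨ b) → b))) = ¬F = T
¬¬¬(b → (b → ((c ∨ b) → b))) = ¬T = F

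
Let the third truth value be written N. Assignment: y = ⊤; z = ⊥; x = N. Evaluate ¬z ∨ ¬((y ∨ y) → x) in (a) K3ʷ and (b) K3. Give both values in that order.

In K3ʷ: ¬z = ¬⊥ = ⊤
y ∨ y = ⊤ ∨ ⊤ = ⊤
(y ∨ y) → x = ⊤ → N = N
¬((y ∨ y) → x) = ¬N = N
¬z ∨ ¬((y ∨ y) → x) = ⊤ ∨ N = N
In K3: ¬z = ¬⊥ = ⊤
y ∨ y = ⊤ ∨ ⊤ = ⊤
(y ∨ y) → x = ⊤ → N = N  [¬⊤ ∨ N]
¬((y ∨ y) → x) = ¬N = N
¬z ∨ ¬((y ∨ y) → x) = ⊤ ∨ N = ⊤
They differ because K3ʷ and K3 treat N differently under the binary connectives.

N; ⊤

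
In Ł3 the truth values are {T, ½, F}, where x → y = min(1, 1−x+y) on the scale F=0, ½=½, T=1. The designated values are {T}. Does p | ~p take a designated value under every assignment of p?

Countermodel: p=½ gives ½, which is not designated.

No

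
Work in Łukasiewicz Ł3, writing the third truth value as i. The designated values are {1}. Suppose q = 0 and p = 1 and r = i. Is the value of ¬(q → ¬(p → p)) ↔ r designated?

p → p = 1 → 1 = 1
¬(p → p) = ¬1 = 0
q → ¬(p → p) = 0 → 0 = 1
¬(q → ¬(p → p)) = ¬1 = 0
¬(q → ¬(p → p)) ↔ r = 0 ↔ i = i  [1 − |0−½|]
i ∉ {1}.

No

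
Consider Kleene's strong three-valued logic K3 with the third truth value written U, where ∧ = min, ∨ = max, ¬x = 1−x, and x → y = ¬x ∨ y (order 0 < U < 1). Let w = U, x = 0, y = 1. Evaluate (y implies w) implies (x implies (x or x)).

y implies w = 1 implies U = U
x or x = 0 or 0 = 0
x implies (x or x) = 0 implies 0 = 1
(y implies w) implies (x implies (x or x)) = U implies 1 = 1

1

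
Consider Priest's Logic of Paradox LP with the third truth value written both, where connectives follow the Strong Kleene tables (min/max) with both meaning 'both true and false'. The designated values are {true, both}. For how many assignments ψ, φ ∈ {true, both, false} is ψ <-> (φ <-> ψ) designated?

Of the 9 assignments, 7 give a value in {true, both}.

7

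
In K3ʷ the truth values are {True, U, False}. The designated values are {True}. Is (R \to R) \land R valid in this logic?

No

Countermodel: R=U gives U, which is not designated.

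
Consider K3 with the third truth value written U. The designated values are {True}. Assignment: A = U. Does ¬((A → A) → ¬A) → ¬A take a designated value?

A → A = U → U = U  [¬U ∨ U]
¬A = ¬U = U
(A → A) → ¬A = U → U = U
¬((A → A) → ¬A) = ¬U = U
¬A = ¬U = U
¬((A → A) → ¬A) → ¬A = U → U = U
U ∉ {True}.

No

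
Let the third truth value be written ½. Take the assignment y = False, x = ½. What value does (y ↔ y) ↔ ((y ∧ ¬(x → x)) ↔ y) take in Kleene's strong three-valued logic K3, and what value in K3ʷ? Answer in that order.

True; ½

In Kleene's strong three-valued logic K3: y ↔ y = False ↔ False = True
x → x = ½ → ½ = ½  [¬½ ∨ ½]
¬(x → x) = ¬½ = ½
y ∧ ¬(x → x) = False ∧ ½ = False
(y ∧ ¬(x → x)) ↔ y = False ↔ False = True
(y ↔ y) ↔ ((y ∧ ¬(x → x)) ↔ y) = True ↔ True = True
In K3ʷ: y ↔ y = False ↔ False = True
x → x = ½ → ½ = ½
¬(x → x) = ¬½ = ½
y ∧ ¬(x → x) = False ∧ ½ = ½
(y ∧ ¬(x → x)) ↔ y = ½ ↔ False = ½
(y ↔ y) ↔ ((y ∧ ¬(x → x)) ↔ y) = True ↔ ½ = ½
They differ because Kleene's strong three-valued logic K3 and K3ʷ treat ½ differently under the binary connectives.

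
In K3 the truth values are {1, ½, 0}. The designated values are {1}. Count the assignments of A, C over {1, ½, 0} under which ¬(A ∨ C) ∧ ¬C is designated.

Designated under: (A=0, C=0).

1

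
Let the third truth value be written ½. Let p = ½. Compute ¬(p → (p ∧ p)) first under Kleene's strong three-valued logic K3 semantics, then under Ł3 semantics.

In Kleene's strong three-valued logic K3: p ∧ p = ½ ∧ ½ = ½
p → (p ∧ p) = ½ → ½ = ½  [¬½ ∨ ½]
¬(p → (p ∧ p)) = ¬½ = ½
In Ł3: p ∧ p = ½ ∧ ½ = ½
p → (p ∧ p) = ½ → ½ = true  [min(1, 1−½+½)]
¬(p → (p ∧ p)) = ¬true = false
They differ because Kleene's strong three-valued logic K3 and Ł3 treat ½ differently under implication.

½; false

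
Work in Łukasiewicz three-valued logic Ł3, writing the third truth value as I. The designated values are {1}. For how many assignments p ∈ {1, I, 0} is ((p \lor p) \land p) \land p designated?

1

p=1: 1 ✓
p=I: I ·
p=0: 0 ·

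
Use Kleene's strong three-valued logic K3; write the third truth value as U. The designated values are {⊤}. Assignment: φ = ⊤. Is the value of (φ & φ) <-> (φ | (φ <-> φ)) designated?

φ & φ = ⊤ & ⊤ = ⊤
φ <-> φ = ⊤ <-> ⊤ = ⊤
φ | (φ <-> φ) = ⊤ | ⊤ = ⊤
(φ & φ) <-> (φ | (φ <-> φ)) = ⊤ <-> ⊤ = ⊤
⊤ ∈ {⊤}.

Yes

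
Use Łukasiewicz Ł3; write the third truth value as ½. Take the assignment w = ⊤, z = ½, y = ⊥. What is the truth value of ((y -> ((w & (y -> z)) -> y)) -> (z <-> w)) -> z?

⊤

y -> z = ⊥ -> ½ = ⊤  [min(1, 1−0+½)]
w & (y -> z) = ⊤ & ⊤ = ⊤
(w & (y -> z)) -> y = ⊤ -> ⊥ = ⊥
y -> ((w & (y -> z)) -> y) = ⊥ -> ⊥ = ⊤
z <-> w = ½ <-> ⊤ = ½
(y -> ((w & (y -> z)) -> y)) -> (z <-> w) = ⊤ -> ½ = ½
((y -> ((w & (y -> z)) -> y)) -> (z <-> w)) -> z = ½ -> ½ = ⊤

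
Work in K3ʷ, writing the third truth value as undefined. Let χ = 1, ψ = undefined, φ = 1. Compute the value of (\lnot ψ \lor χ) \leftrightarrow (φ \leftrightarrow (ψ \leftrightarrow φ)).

\lnot ψ = \lnot undefined = undefined
\lnot ψ \lor χ = undefined \lor 1 = undefined
ψ \leftrightarrow φ = undefined \leftrightarrow 1 = undefined
φ \leftrightarrow (ψ \leftrightarrow φ) = 1 \leftrightarrow undefined = undefined
(\lnot ψ \lor χ) \leftrightarrow (φ \leftrightarrow (ψ \leftrightarrow φ)) = undefined \leftrightarrow undefined = undefined

undefined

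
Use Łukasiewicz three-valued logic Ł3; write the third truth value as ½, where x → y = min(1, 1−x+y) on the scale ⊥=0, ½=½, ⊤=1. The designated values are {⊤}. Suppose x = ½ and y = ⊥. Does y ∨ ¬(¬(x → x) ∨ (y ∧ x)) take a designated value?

Yes

x → x = ½ → ½ = ⊤  [min(1, 1−½+½)]
¬(x → x) = ¬⊤ = ⊥
y ∧ x = ⊥ ∧ ½ = ⊥
¬(x → x) ∨ (y ∧ x) = ⊥ ∨ ⊥ = ⊥
¬(¬(x → x) ∨ (y ∧ x)) = ¬⊥ = ⊤
y ∨ ¬(¬(x → x) ∨ (y ∧ x)) = ⊥ ∨ ⊤ = ⊤
⊤ ∈ {⊤}.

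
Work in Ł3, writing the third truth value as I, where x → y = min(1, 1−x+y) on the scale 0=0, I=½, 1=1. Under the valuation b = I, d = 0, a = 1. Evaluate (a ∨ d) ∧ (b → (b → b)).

a ∨ d = 1 ∨ 0 = 1
b → b = I → I = 1
b → (b → b) = I → 1 = 1
(a ∨ d) ∧ (b → (b → b)) = 1 ∧ 1 = 1

1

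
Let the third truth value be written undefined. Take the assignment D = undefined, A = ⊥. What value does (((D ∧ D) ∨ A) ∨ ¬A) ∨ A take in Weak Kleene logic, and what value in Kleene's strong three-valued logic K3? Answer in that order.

undefined; ⊤

In Weak Kleene logic: D ∧ D = undefined ∧ undefined = undefined
(D ∧ D) ∨ A = undefined ∨ ⊥ = undefined
¬A = ¬⊥ = ⊤
((D ∧ D) ∨ A) ∨ ¬A = undefined ∨ ⊤ = undefined
(((D ∧ D) ∨ A) ∨ ¬A) ∨ A = undefined ∨ ⊥ = undefined
In Kleene's strong three-valued logic K3: D ∧ D = undefined ∧ undefined = undefined
(D ∧ D) ∨ A = undefined ∨ ⊥ = undefined
¬A = ¬⊥ = ⊤
((D ∧ D) ∨ A) ∨ ¬A = undefined ∨ ⊤ = ⊤
(((D ∧ D) ∨ A) ∨ ¬A) ∨ A = ⊤ ∨ ⊥ = ⊤
They differ because Weak Kleene logic and Kleene's strong three-valued logic K3 treat undefined differently under the binary connectives.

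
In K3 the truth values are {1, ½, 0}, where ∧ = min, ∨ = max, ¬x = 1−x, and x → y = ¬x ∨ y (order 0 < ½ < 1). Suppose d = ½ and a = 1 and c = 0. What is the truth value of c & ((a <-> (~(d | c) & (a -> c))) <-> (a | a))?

d | c = ½ | 0 = ½
~(d | c) = ~½ = ½
a -> c = 1 -> 0 = 0
~(d | c) & (a -> c) = ½ & 0 = 0
a <-> (~(d | c) & (a -> c)) = 1 <-> 0 = 0
a | a = 1 | 1 = 1
(a <-> (~(d | c) & (a -> c))) <-> (a | a) = 0 <-> 1 = 0
c & ((a <-> (~(d | c) & (a -> c))) <-> (a | a)) = 0 & 0 = 0

0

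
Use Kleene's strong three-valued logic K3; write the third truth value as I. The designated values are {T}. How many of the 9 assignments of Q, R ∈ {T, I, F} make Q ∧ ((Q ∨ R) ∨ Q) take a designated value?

3

Designated under: (Q=T, R=T); (Q=T, R=I); (Q=T, R=F).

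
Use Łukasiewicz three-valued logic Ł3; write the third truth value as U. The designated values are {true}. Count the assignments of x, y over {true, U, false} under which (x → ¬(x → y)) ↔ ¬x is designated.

Of the 9 assignments, 6 give a value in {true}.

6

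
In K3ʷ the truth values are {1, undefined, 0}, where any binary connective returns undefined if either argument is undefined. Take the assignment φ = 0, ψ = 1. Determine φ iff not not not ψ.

1

not ψ = not 1 = 0
not not ψ = not 0 = 1
not not not ψ = not 1 = 0
φ iff not not not ψ = 0 iff 0 = 1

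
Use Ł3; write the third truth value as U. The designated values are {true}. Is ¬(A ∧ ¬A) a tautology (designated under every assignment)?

No

Countermodel: A=U gives U, which is not designated.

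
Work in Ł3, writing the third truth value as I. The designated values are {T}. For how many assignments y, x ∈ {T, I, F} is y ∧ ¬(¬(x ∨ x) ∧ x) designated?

2

Designated under: (y=T, x=T); (y=T, x=F).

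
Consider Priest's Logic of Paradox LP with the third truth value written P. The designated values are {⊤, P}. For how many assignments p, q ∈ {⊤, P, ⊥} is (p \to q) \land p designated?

Of the 9 assignments, 5 give a value in {⊤, P}.

5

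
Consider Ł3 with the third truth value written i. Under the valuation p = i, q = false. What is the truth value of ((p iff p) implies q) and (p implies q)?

false

p iff p = i iff i = true  [1 − |½−½|]
(p iff p) implies q = true implies false = false
p implies q = i implies false = i
((p iff p) implies q) and (p implies q) = false and i = false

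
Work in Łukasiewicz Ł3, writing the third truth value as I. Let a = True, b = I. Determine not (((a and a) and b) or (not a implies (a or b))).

a and a = True and True = True
(a and a) and b = True and I = I
not a = not True = False
a or b = True or I = True
not a implies (a or b) = False implies True = True
((a and a) and b) or (not a implies (a or b)) = I or True = True
not (((a and a) and b) or (not a implies (a or b))) = not True = False

False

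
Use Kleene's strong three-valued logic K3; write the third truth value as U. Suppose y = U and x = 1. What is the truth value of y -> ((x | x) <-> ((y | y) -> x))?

1

x | x = 1 | 1 = 1
y | y = U | U = U
(y | y) -> x = U -> 1 = 1  [~U | 1]
(x | x) <-> ((y | y) -> x) = 1 <-> 1 = 1
y -> ((x | x) <-> ((y | y) -> x)) = U -> 1 = 1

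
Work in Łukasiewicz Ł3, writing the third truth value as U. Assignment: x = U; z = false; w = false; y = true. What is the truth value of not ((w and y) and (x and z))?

w and y = false and true = false
x and z = U and false = false
(w and y) and (x and z) = false and false = false
not ((w and y) and (x and z)) = not false = true

true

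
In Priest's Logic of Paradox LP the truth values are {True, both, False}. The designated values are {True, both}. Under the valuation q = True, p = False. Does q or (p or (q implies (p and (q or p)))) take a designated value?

q or p = True or False = True
p and (q or p) = False and True = False
q implies (p and (q or p)) = True implies False = False
p or (q implies (p and (q or p))) = False or False = False
q or (p or (q implies (p and (q or p)))) = True or False = True
True ∈ {True, both}.

Yes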